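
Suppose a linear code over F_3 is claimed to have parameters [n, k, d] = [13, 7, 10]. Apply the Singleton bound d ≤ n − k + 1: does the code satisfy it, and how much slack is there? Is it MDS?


Singleton RHS = n − k + 1 = 7, slack = -3, bound violated (no such code; not MDS).

Singleton bound: d ≤ n − k + 1.
Here n = 13, k = 7, so n − k + 1 = 7.
Given d = 10, check d ≤ 7: NO.
Slack = (n − k + 1) − d = -3.
The slack is negative: d = 10 exceeds n − k + 1 = 7 by 3, so the Singleton bound is violated and no linear [13, 7, 10]_3 code can exist. In particular it is not MDS (MDS requires d = n − k + 1 exactly).
Description: the claimed parameters are [13, 7, 10]_3; such a code would be impossible (violates the Singleton bound).


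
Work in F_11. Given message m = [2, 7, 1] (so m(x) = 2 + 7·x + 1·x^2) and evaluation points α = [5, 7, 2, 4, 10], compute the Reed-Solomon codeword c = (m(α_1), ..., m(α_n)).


c = [7, 1, 9, 2, 7]

Message polynomial: m(x) = 2 + 7·x + 1·x^2 (mod 11).
For each evaluation point α_i, compute m(α_i) mod 11:
  α_1 = 5: Horner steps 1 → 1 → 7, so m(5) = 7.
  α_2 = 7: Horner steps 1 → 3 → 1, so m(7) = 1.
  α_3 = 2: Horner steps 1 → 9 → 9, so m(2) = 9.
  α_4 = 4: Horner steps 1 → 0 → 2, so m(4) = 2.
  α_5 = 10: Horner steps 1 → 6 → 7, so m(10) = 7.
Codeword c = [7, 1, 9, 2, 7] ∈ F_11^5.


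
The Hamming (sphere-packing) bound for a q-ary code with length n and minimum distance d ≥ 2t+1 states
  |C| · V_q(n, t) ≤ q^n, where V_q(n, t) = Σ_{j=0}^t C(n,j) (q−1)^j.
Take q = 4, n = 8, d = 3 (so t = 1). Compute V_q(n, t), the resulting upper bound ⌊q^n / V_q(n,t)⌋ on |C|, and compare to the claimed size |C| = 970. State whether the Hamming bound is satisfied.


V_q(n, t) = 25, q^n = 65536, Hamming bound = 2621, |C| = 970 ≤ bound (satisfied).

Step 1: Compute V_q(n, t) = Σ_{j=0}^1 C(n, j) (q−1)^j.
  j = 0: C(8,0)·(3)^0 = 1·1 = 1.
  j = 1: C(8,1)·(3)^1 = 8·3 = 24.
  V_q(n, t) = 1 + 24 = 25.
Step 2: q^n = 4^8 = 65536.
Step 3: Hamming bound ⌊q^n / V_q(n,t)⌋ = ⌊65536/25⌋ = 2621.
Step 4: Compare |C| = 970 to 2621: satisfied.
The claimed |C| lies below the Hamming bound.


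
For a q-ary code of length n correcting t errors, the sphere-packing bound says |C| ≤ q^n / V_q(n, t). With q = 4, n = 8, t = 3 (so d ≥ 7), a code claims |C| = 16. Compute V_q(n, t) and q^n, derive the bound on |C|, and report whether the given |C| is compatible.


V_q(n, t) = 1789, q^n = 65536, Hamming bound = 36, |C| = 16 ≤ bound (satisfied).

Step 1: Compute V_q(n, t) = Σ_{j=0}^3 C(n, j) (q−1)^j.
  j = 0: C(8,0)·(3)^0 = 1·1 = 1.
  j = 1: C(8,1)·(3)^1 = 8·3 = 24.
  j = 2: C(8,2)·(3)^2 = 28·9 = 252.
  j = 3: C(8,3)·(3)^3 = 56·27 = 1512.
  V_q(n, t) = 1 + 24 + 252 + 1512 = 1789.
Step 2: q^n = 4^8 = 65536.
Step 3: Hamming bound ⌊q^n / V_q(n,t)⌋ = ⌊65536/1789⌋ = 36.
Step 4: Compare |C| = 16 to 36: satisfied.
The claimed |C| lies below the Hamming bound.


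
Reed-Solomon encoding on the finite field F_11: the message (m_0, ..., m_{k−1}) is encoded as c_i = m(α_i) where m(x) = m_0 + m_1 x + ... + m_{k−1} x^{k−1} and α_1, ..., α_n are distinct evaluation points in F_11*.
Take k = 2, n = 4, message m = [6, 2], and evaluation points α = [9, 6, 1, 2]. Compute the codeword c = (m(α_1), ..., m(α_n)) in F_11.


c = [2, 7, 8, 10]

Message polynomial: m(x) = 6 + 2·x (mod 11).
For each evaluation point α_i, compute m(α_i) mod 11:
  α_1 = 9: Horner steps 2 → 2, so m(9) = 2.
  α_2 = 6: Horner steps 2 → 7, so m(6) = 7.
  α_3 = 1: Horner steps 2 → 8, so m(1) = 8.
  α_4 = 2: Horner steps 2 → 10, so m(2) = 10.
Codeword c = [2, 7, 8, 10] ∈ F_11^4.


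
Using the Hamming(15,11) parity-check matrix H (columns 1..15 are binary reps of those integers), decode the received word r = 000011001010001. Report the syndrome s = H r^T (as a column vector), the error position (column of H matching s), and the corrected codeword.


s = (1, 1, 1, 0)^T, error position = 14, corrected codeword c = 000011001010011

Compute s = H r^T mod 2 one row at a time:
  s_1 = 0 + 1 + 0 + 1 + 0 + 0 + 0 + 1 = 3 ≡ 1 (mod 2).
  s_2 = 0 + 1 + 1 + 0 + 0 + 0 + 0 + 1 = 3 ≡ 1 (mod 2).
  s_3 = 0 + 0 + 1 + 0 + 0 + 1 + 0 + 1 = 3 ≡ 1 (mod 2).
  s_4 = 0 + 0 + 1 + 0 + 1 + 1 + 0 + 1 = 4 ≡ 0 (mod 2).
s = (1, 1, 1, 0)^T — this equals column 14 of H (binary 1110), so error is at position 14.
Correct: flip bit 14 of r = 000011001010001 to get c = 000011001010011.


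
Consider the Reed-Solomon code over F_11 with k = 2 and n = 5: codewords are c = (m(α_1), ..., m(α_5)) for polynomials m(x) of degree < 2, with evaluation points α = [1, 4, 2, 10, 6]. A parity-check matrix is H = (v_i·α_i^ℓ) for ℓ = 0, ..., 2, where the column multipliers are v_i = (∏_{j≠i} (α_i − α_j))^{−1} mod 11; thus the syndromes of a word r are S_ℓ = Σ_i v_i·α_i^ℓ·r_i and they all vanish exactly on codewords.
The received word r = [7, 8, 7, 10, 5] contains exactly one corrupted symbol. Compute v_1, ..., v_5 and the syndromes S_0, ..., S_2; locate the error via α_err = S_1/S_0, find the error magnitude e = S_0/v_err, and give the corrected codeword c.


S = (9, 7, 3), error at position 3, error magnitude e = 7, c = [7, 8, 0, 10, 5].

Step 1: column multipliers v_i = (∏_{j≠i}(α_i − α_j))^{−1} mod 11.
  i = 1 (α = 1): (1−4)(1−2)(1−10)(1−6) = (−3)·(−1)·(−9)·(−5) = 135 ≡ 3, so v_1 = 3^{−1} = 4 (mod 11).
  i = 2 (α = 4): (4−1)(4−2)(4−10)(4−6) = 3·2·(−6)·(−2) = 72 ≡ 6, so v_2 = 6^{−1} = 2 (mod 11).
  i = 3 (α = 2): (2−1)(2−4)(2−10)(2−6) = 1·(−2)·(−8)·(−4) = −64 ≡ 2, so v_3 = 2^{−1} = 6 (mod 11).
  i = 4 (α = 10): (10−1)(10−4)(10−2)(10−6) = 9·6·8·4 = 1728 ≡ 1, so v_4 = 1^{−1} = 1 (mod 11).
  i = 5 (α = 6): (6−1)(6−4)(6−2)(6−10) = 5·2·4·(−4) = −160 ≡ 5, so v_5 = 5^{−1} = 9 (mod 11).
  v = [4, 2, 6, 1, 9].
Step 2: syndromes of r = [7, 8, 7, 10, 5] (all sums mod 11).
  S_0 = Σ v_i r_i = 4·7 + 2·8 + 6·7 + 1·10 + 9·5 = 141 ≡ 9.
  S_1 = Σ v_i α_i r_i = 4·1·7 + 2·4·8 + 6·2·7 + 1·10·10 + 9·6·5 = 546 ≡ 7.
  α_i^2 mod 11 = [1, 5, 4, 1, 3].
  S_2 = Σ v_i α_i^2 r_i = 4·1·7 + 2·5·8 + 6·4·7 + 1·1·10 + 9·3·5 = 421 ≡ 3.
  S = (9, 7, 3) ≠ 0, so r is not a codeword (an error is present).
Step 3: locate the error. For a single error e at position i, S_ℓ = v_i·e·α_i^ℓ, so α_err = S_1/S_0.
  S_0^{−1} = 9^{−1} = 5 (mod 11), so α_err = 7·5 = 35 ≡ 2 = α_3. Error position i = 3.
  Consistency check: S_2/S_1 = 3·8 = 24 ≡ 2 = α_err ✓ (single-error assumption holds).
Step 4: error magnitude e = S_0/v_3 = S_0·∏_{j≠3}(α_3 − α_j) = 9·2 = 18 ≡ 7 (mod 11).
Step 5: correct position 3: c_3 = r_3 − e = 7 − 7 ≡ 0 (mod 11). Hence c = [7, 8, 0, 10, 5].
  Check: interpolating c through the α_i gives m(x) = 3 + 4·x (degree < 2) with m(α_i) = c_i for every i, so c is indeed a codeword.


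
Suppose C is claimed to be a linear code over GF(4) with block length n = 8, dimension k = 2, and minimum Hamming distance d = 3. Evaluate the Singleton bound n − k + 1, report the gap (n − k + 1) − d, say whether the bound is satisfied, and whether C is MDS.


Singleton RHS = n − k + 1 = 7, slack = 4, bound satisfied, not MDS.

Singleton bound: d ≤ n − k + 1.
Here n = 8, k = 2, so n − k + 1 = 7.
Given d = 3, check d ≤ 7: YES.
Slack = (n − k + 1) − d = 4.
The code is NOT MDS (slack = 4 > 0).
Description: the claimed parameters are [8, 2, 3]_4; such a code would be non-MDS.


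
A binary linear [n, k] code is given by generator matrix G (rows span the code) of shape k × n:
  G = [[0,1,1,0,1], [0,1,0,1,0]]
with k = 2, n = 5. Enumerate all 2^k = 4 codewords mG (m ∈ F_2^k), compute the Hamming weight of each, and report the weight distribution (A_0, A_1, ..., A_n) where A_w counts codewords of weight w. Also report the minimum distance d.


Weight distribution: A_0 = 1, A_2 = 1, A_3 = 2. Minimum distance d = 2.

Enumerate all 2^2 = 4 messages m ∈ F_2^2.
For each, compute codeword c = mG in F_2^5, then tally its weight.
  m = 00 → c = 00000, weight = 0.
  m = 10 → c = 01101, weight = 3.
  m = 01 → c = 01010, weight = 2.
  m = 11 → c = 00111, weight = 3.
Tally weights:
  weight 0: 1 codewords.
  weight 2: 1 codewords.
  weight 3: 2 codewords.
Minimum distance d = smallest w > 0 with A_w > 0 = 2.
Sanity: Σ A_w = 4 = 2^2 = 4 ✓.


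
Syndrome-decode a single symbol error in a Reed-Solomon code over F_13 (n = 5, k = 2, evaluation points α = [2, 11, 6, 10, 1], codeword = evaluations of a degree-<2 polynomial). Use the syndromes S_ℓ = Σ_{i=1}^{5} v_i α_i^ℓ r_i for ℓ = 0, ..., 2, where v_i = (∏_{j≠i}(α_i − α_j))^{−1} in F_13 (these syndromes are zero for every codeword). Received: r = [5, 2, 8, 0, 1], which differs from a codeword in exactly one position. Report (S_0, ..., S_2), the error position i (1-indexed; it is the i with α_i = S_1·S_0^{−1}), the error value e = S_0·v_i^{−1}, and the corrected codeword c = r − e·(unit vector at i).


S = (12, 3, 4), error at position 4, error magnitude e = 2, c = [5, 2, 8, 11, 1].

Step 1: column multipliers v_i = (∏_{j≠i}(α_i − α_j))^{−1} mod 13.
  i = 1 (α = 2): (2−11)(2−6)(2−10)(2−1) = (−9)·(−4)·(−8)·1 = −288 ≡ 11, so v_1 = 11^{−1} = 6 (mod 13).
  i = 2 (α = 11): (11−2)(11−6)(11−10)(11−1) = 9·5·1·10 = 450 ≡ 8, so v_2 = 8^{−1} = 5 (mod 13).
  i = 3 (α = 6): (6−2)(6−11)(6−10)(6−1) = 4·(−5)·(−4)·5 = 400 ≡ 10, so v_3 = 10^{−1} = 4 (mod 13).
  i = 4 (α = 10): (10−2)(10−11)(10−6)(10−1) = 8·(−1)·4·9 = −288 ≡ 11, so v_4 = 11^{−1} = 6 (mod 13).
  i = 5 (α = 1): (1−2)(1−11)(1−6)(1−10) = (−1)·(−10)·(−5)·(−9) = 450 ≡ 8, so v_5 = 8^{−1} = 5 (mod 13).
  v = [6, 5, 4, 6, 5].
Step 2: syndromes of r = [5, 2, 8, 0, 1] (all sums mod 13).
  S_0 = Σ v_i r_i = 6·5 + 5·2 + 4·8 + 6·0 + 5·1 = 77 ≡ 12.
  S_1 = Σ v_i α_i r_i = 6·2·5 + 5·11·2 + 4·6·8 + 6·10·0 + 5·1·1 = 367 ≡ 3.
  α_i^2 mod 13 = [4, 4, 10, 9, 1].
  S_2 = Σ v_i α_i^2 r_i = 6·4·5 + 5·4·2 + 4·10·8 + 6·9·0 + 5·1·1 = 485 ≡ 4.
  S = (12, 3, 4) ≠ 0, so r is not a codeword (an error is present).
Step 3: locate the error. For a single error e at position i, S_ℓ = v_i·e·α_i^ℓ, so α_err = S_1/S_0.
  S_0^{−1} = 12^{−1} = 12 (mod 13), so α_err = 3·12 = 36 ≡ 10 = α_4. Error position i = 4.
  Consistency check: S_2/S_1 = 4·9 = 36 ≡ 10 = α_err ✓ (single-error assumption holds).
Step 4: error magnitude e = S_0/v_4 = S_0·∏_{j≠4}(α_4 − α_j) = 12·11 = 132 ≡ 2 (mod 13).
Step 5: correct position 4: c_4 = r_4 − e = 0 − 2 ≡ 11 (mod 13). Hence c = [5, 2, 8, 11, 1].
  Check: interpolating c through the α_i gives m(x) = 10 + 4·x (degree < 2) with m(α_i) = c_i for every i, so c is indeed a codeword.


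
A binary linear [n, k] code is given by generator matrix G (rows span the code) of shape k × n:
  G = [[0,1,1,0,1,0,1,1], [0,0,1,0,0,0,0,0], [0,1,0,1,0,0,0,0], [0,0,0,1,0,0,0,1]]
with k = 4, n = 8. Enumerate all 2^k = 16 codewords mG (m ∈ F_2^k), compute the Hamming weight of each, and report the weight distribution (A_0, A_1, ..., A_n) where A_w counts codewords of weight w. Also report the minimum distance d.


Weight distribution: A_0 = 1, A_1 = 1, A_2 = 4, A_3 = 4, A_4 = 3, A_5 = 3. Minimum distance d = 1.

Enumerate all 2^4 = 16 messages m ∈ F_2^4.
For each, compute codeword c = mG in F_2^8, then tally its weight.
  m = 0000 → c = 00000000, weight = 0.
  m = 1000 → c = 01101011, weight = 5.
  m = 0100 → c = 00100000, weight = 1.
  m = 1100 → c = 01001011, weight = 4.
  m = 0010 → c = 01010000, weight = 2.
  m = 1010 → c = 00111011, weight = 5.
  m = 0110 → c = 01110000, weight = 3.
  m = 1110 → c = 00011011, weight = 4.
  m = 0001 → c = 00010001, weight = 2.
  m = 1001 → c = 01111010, weight = 5.
  m = 0101 → c = 00110001, weight = 3.
  m = 1101 → c = 01011010, weight = 4.
  m = 0011 → c = 01000001, weight = 2.
  m = 1011 → c = 00101010, weight = 3.
  m = 0111 → c = 01100001, weight = 3.
  m = 1111 → c = 00001010, weight = 2.
Tally weights:
  weight 0: 1 codewords.
  weight 1: 1 codewords.
  weight 2: 4 codewords.
  weight 3: 4 codewords.
  weight 4: 3 codewords.
  weight 5: 3 codewords.
Minimum distance d = smallest w > 0 with A_w > 0 = 1.
Sanity: Σ A_w = 16 = 2^4 = 16 ✓.


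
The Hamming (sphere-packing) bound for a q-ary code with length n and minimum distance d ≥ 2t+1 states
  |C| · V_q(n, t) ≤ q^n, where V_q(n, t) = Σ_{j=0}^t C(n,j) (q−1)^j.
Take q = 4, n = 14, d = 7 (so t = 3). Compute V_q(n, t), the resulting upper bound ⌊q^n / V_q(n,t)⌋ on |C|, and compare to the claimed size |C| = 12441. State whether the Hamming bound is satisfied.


V_q(n, t) = 10690, q^n = 268435456, Hamming bound = 25110, |C| = 12441 ≤ bound (satisfied).

Step 1: Compute V_q(n, t) = Σ_{j=0}^3 C(n, j) (q−1)^j.
  j = 0: C(14,0)·(3)^0 = 1·1 = 1.
  j = 1: C(14,1)·(3)^1 = 14·3 = 42.
  j = 2: C(14,2)·(3)^2 = 91·9 = 819.
  j = 3: C(14,3)·(3)^3 = 364·27 = 9828.
  V_q(n, t) = 1 + 42 + 819 + 9828 = 10690.
Step 2: q^n = 4^14 = 268435456.
Step 3: Hamming bound ⌊q^n / V_q(n,t)⌋ = ⌊268435456/10690⌋ = 25110.
Step 4: Compare |C| = 12441 to 25110: satisfied.
The claimed |C| lies below the Hamming bound.


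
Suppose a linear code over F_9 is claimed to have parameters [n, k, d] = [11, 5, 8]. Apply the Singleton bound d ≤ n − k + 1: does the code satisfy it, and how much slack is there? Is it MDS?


Singleton RHS = n − k + 1 = 7, slack = -1, bound violated (no such code; not MDS).

Singleton bound: d ≤ n − k + 1.
Here n = 11, k = 5, so n − k + 1 = 7.
Given d = 8, check d ≤ 7: NO.
Slack = (n − k + 1) − d = -1.
The slack is negative: d = 8 exceeds n − k + 1 = 7 by 1, so the Singleton bound is violated and no linear [11, 5, 8]_9 code can exist. In particular it is not MDS (MDS requires d = n − k + 1 exactly).
Description: the claimed parameters are [11, 5, 8]_9; such a code would be impossible (violates the Singleton bound).


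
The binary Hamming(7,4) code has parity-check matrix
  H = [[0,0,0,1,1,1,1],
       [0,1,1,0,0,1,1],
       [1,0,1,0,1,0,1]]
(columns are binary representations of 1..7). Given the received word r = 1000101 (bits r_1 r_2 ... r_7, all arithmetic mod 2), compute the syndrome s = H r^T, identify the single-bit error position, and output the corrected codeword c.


s = (0, 1, 1)^T, error position = 3, corrected codeword c = 1010101

Compute s = H r^T mod 2 one row at a time:
  s_1 = 0 + 1 + 0 + 1 = 2 ≡ 0 (mod 2).
  s_2 = 0 + 0 + 0 + 1 = 1 ≡ 1 (mod 2).
  s_3 = 1 + 0 + 1 + 1 = 3 ≡ 1 (mod 2).
s = (0, 1, 1)^T — this equals column 3 of H (binary 011), so error is at position 3.
Correct: flip bit 3 of r = 1000101 to get c = 1010101.


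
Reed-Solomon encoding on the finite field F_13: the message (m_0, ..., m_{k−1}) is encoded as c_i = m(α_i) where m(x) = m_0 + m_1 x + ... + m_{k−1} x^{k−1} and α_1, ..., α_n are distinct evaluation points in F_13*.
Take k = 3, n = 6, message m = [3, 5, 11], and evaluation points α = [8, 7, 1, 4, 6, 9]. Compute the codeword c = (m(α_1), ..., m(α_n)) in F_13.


c = [6, 5, 6, 4, 0, 3]

Message polynomial: m(x) = 3 + 5·x + 11·x^2 (mod 13).
For each evaluation point α_i, compute m(α_i) mod 13:
  α_1 = 8: Horner steps 11 → 2 → 6, so m(8) = 6.
  α_2 = 7: Horner steps 11 → 4 → 5, so m(7) = 5.
  α_3 = 1: Horner steps 11 → 3 → 6, so m(1) = 6.
  α_4 = 4: Horner steps 11 → 10 → 4, so m(4) = 4.
  α_5 = 6: Horner steps 11 → 6 → 0, so m(6) = 0.
  α_6 = 9: Horner steps 11 → 0 → 3, so m(9) = 3.
Codeword c = [6, 5, 6, 4, 0, 3] ∈ F_13^6.


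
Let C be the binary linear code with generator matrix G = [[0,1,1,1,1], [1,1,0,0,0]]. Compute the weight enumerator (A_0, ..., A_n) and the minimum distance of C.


Weight distribution: A_0 = 1, A_2 = 1, A_4 = 2. Minimum distance d = 2.

Enumerate all 2^2 = 4 messages m ∈ F_2^2.
For each, compute codeword c = mG in F_2^5, then tally its weight.
  m = 00 → c = 00000, weight = 0.
  m = 10 → c = 01111, weight = 4.
  m = 01 → c = 11000, weight = 2.
  m = 11 → c = 10111, weight = 4.
Tally weights:
  weight 0: 1 codewords.
  weight 2: 1 codewords.
  weight 4: 2 codewords.
Minimum distance d = smallest w > 0 with A_w > 0 = 2.
Sanity: Σ A_w = 4 = 2^2 = 4 ✓.


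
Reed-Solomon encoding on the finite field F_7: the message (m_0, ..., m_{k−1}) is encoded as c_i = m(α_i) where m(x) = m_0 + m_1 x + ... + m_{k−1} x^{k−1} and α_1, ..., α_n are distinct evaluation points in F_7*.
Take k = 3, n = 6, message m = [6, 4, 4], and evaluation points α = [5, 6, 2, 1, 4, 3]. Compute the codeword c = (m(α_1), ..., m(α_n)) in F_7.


c = [0, 6, 2, 0, 2, 5]

Message polynomial: m(x) = 6 + 4·x + 4·x^2 (mod 7).
For each evaluation point α_i, compute m(α_i) mod 7:
  α_1 = 5: Horner steps 4 → 3 → 0, so m(5) = 0.
  α_2 = 6: Horner steps 4 → 0 → 6, so m(6) = 6.
  α_3 = 2: Horner steps 4 → 5 → 2, so m(2) = 2.
  α_4 = 1: Horner steps 4 → 1 → 0, so m(1) = 0.
  α_5 = 4: Horner steps 4 → 6 → 2, so m(4) = 2.
  α_6 = 3: Horner steps 4 → 2 → 5, so m(3) = 5.
Codeword c = [0, 6, 2, 0, 2, 5] ∈ F_7^6.


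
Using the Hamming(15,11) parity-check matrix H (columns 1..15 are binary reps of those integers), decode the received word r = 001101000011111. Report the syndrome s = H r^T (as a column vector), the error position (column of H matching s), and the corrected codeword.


s = (1, 0, 1, 0)^T, error position = 10, corrected codeword c = 001101000111111

Compute s = H r^T mod 2 one row at a time:
  s_1 = 0 + 0 + 0 + 1 + 1 + 1 + 1 + 1 = 5 ≡ 1 (mod 2).
  s_2 = 1 + 0 + 1 + 0 + 1 + 1 + 1 + 1 = 6 ≡ 0 (mod 2).
  s_3 = 0 + 1 + 1 + 0 + 0 + 1 + 1 + 1 = 5 ≡ 1 (mod 2).
  s_4 = 0 + 1 + 0 + 0 + 0 + 1 + 1 + 1 = 4 ≡ 0 (mod 2).
s = (1, 0, 1, 0)^T — this equals column 10 of H (binary 1010), so error is at position 10.
Correct: flip bit 10 of r = 001101000011111 to get c = 001101000111111.


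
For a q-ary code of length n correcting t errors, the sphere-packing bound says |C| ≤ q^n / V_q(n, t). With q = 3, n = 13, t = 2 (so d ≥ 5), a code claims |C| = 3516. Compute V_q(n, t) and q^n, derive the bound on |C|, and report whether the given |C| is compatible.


V_q(n, t) = 339, q^n = 1594323, Hamming bound = 4703, |C| = 3516 ≤ bound (satisfied).

Step 1: Compute V_q(n, t) = Σ_{j=0}^2 C(n, j) (q−1)^j.
  j = 0: C(13,0)·(2)^0 = 1·1 = 1.
  j = 1: C(13,1)·(2)^1 = 13·2 = 26.
  j = 2: C(13,2)·(2)^2 = 78·4 = 312.
  V_q(n, t) = 1 + 26 + 312 = 339.
Step 2: q^n = 3^13 = 1594323.
Step 3: Hamming bound ⌊q^n / V_q(n,t)⌋ = ⌊1594323/339⌋ = 4703.
Step 4: Compare |C| = 3516 to 4703: satisfied.
The claimed |C| lies below the Hamming bound.


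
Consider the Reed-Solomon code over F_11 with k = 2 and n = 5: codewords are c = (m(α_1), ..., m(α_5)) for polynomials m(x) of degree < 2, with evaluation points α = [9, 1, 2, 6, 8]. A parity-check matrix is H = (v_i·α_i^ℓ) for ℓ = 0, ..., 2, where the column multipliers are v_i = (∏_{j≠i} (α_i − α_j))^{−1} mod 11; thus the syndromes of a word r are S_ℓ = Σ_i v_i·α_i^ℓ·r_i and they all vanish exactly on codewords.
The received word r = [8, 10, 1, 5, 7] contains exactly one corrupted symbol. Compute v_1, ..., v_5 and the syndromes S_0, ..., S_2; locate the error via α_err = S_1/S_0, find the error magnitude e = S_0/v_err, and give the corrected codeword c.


S = (2, 2, 2), error at position 2, error magnitude e = 10, c = [8, 0, 1, 5, 7].

Step 1: column multipliers v_i = (∏_{j≠i}(α_i − α_j))^{−1} mod 11.
  i = 1 (α = 9): (9−1)(9−2)(9−6)(9−8) = 8·7·3·1 = 168 ≡ 3, so v_1 = 3^{−1} = 4 (mod 11).
  i = 2 (α = 1): (1−9)(1−2)(1−6)(1−8) = (−8)·(−1)·(−5)·(−7) = 280 ≡ 5, so v_2 = 5^{−1} = 9 (mod 11).
  i = 3 (α = 2): (2−9)(2−1)(2−6)(2−8) = (−7)·1·(−4)·(−6) = −168 ≡ 8, so v_3 = 8^{−1} = 7 (mod 11).
  i = 4 (α = 6): (6−9)(6−1)(6−2)(6−8) = (−3)·5·4·(−2) = 120 ≡ 10, so v_4 = 10^{−1} = 10 (mod 11).
  i = 5 (α = 8): (8−9)(8−1)(8−2)(8−6) = (−1)·7·6·2 = −84 ≡ 4, so v_5 = 4^{−1} = 3 (mod 11).
  v = [4, 9, 7, 10, 3].
Step 2: syndromes of r = [8, 10, 1, 5, 7] (all sums mod 11).
  S_0 = Σ v_i r_i = 4·8 + 9·10 + 7·1 + 10·5 + 3·7 = 200 ≡ 2.
  S_1 = Σ v_i α_i r_i = 4·9·8 + 9·1·10 + 7·2·1 + 10·6·5 + 3·8·7 = 860 ≡ 2.
  α_i^2 mod 11 = [4, 1, 4, 3, 9].
  S_2 = Σ v_i α_i^2 r_i = 4·4·8 + 9·1·10 + 7·4·1 + 10·3·5 + 3·9·7 = 585 ≡ 2.
  S = (2, 2, 2) ≠ 0, so r is not a codeword (an error is present).
Step 3: locate the error. For a single error e at position i, S_ℓ = v_i·e·α_i^ℓ, so α_err = S_1/S_0.
  S_0^{−1} = 2^{−1} = 6 (mod 11), so α_err = 2·6 = 12 ≡ 1 = α_2. Error position i = 2.
  Consistency check: S_2/S_1 = 2·6 = 12 ≡ 1 = α_err ✓ (single-error assumption holds).
Step 4: error magnitude e = S_0/v_2 = S_0·∏_{j≠2}(α_2 − α_j) = 2·5 = 10 ≡ 10 (mod 11).
Step 5: correct position 2: c_2 = r_2 − e = 10 − 10 ≡ 0 (mod 11). Hence c = [8, 0, 1, 5, 7].
  Check: interpolating c through the α_i gives m(x) = 10 + 1·x (degree < 2) with m(α_i) = c_i for every i, so c is indeed a codeword.


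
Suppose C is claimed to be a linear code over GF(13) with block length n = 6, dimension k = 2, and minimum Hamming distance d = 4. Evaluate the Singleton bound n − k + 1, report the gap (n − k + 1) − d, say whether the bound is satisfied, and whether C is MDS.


Singleton RHS = n − k + 1 = 5, slack = 1, bound satisfied, not MDS.

Singleton bound: d ≤ n − k + 1.
Here n = 6, k = 2, so n − k + 1 = 5.
Given d = 4, check d ≤ 5: YES.
Slack = (n − k + 1) − d = 1.
The code is NOT MDS (slack = 1 > 0).
Description: the claimed parameters are [6, 2, 4]_13; such a code would be non-MDS.


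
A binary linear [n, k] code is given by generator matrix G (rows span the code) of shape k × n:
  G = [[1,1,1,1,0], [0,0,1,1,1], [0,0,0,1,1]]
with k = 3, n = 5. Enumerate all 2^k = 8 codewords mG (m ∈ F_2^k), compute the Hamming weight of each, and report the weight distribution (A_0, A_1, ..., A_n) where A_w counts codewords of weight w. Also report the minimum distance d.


Weight distribution: A_0 = 1, A_1 = 1, A_2 = 1, A_3 = 3, A_4 = 2. Minimum distance d = 1.

Enumerate all 2^3 = 8 messages m ∈ F_2^3.
For each, compute codeword c = mG in F_2^5, then tally its weight.
  m = 000 → c = 00000, weight = 0.
  m = 100 → c = 11110, weight = 4.
  m = 010 → c = 00111, weight = 3.
  m = 110 → c = 11001, weight = 3.
  m = 001 → c = 00011, weight = 2.
  m = 101 → c = 11101, weight = 4.
  m = 011 → c = 00100, weight = 1.
  m = 111 → c = 11010, weight = 3.
Tally weights:
  weight 0: 1 codewords.
  weight 1: 1 codewords.
  weight 2: 1 codewords.
  weight 3: 3 codewords.
  weight 4: 2 codewords.
Minimum distance d = smallest w > 0 with A_w > 0 = 1.
Sanity: Σ A_w = 8 = 2^3 = 8 ✓.


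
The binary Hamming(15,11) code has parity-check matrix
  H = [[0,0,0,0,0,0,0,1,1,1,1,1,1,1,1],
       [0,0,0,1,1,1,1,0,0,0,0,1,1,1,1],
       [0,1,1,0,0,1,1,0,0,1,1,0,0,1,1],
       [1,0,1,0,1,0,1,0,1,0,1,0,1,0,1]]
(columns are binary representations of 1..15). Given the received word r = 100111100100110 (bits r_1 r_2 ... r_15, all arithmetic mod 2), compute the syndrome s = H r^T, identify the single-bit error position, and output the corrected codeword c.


s = (1, 0, 0, 0)^T, error position = 8, corrected codeword c = 100111110100110

Compute s = H r^T mod 2 one row at a time:
  s_1 = 0 + 0 + 1 + 0 + 0 + 1 + 1 + 0 = 3 ≡ 1 (mod 2).
  s_2 = 1 + 1 + 1 + 1 + 0 + 1 + 1 + 0 = 6 ≡ 0 (mod 2).
  s_3 = 0 + 0 + 1 + 1 + 1 + 0 + 1 + 0 = 4 ≡ 0 (mod 2).
  s_4 = 1 + 0 + 1 + 1 + 0 + 0 + 1 + 0 = 4 ≡ 0 (mod 2).
s = (1, 0, 0, 0)^T — this equals column 8 of H (binary 1000), so error is at position 8.
Correct: flip bit 8 of r = 100111100100110 to get c = 100111110100110.


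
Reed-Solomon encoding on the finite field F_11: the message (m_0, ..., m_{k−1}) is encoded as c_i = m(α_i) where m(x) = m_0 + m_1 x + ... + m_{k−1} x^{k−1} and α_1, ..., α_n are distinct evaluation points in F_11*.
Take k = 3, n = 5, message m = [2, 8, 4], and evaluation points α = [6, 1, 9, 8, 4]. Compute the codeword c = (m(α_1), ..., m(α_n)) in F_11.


c = [7, 3, 2, 3, 10]

Message polynomial: m(x) = 2 + 8·x + 4·x^2 (mod 11).
For each evaluation point α_i, compute m(α_i) mod 11:
  α_1 = 6: Horner steps 4 → 10 → 7, so m(6) = 7.
  α_2 = 1: Horner steps 4 → 1 → 3, so m(1) = 3.
  α_3 = 9: Horner steps 4 → 0 → 2, so m(9) = 2.
  α_4 = 8: Horner steps 4 → 7 → 3, so m(8) = 3.
  α_5 = 4: Horner steps 4 → 2 → 10, so m(4) = 10.
Codeword c = [7, 3, 2, 3, 10] ∈ F_11^5.


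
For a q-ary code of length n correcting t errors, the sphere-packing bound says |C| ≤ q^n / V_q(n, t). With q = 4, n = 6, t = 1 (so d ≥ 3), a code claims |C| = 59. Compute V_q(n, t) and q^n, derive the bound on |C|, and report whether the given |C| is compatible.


V_q(n, t) = 19, q^n = 4096, Hamming bound = 215, |C| = 59 ≤ bound (satisfied).

Step 1: Compute V_q(n, t) = Σ_{j=0}^1 C(n, j) (q−1)^j.
  j = 0: C(6,0)·(3)^0 = 1·1 = 1.
  j = 1: C(6,1)·(3)^1 = 6·3 = 18.
  V_q(n, t) = 1 + 18 = 19.
Step 2: q^n = 4^6 = 4096.
Step 3: Hamming bound ⌊q^n / V_q(n,t)⌋ = ⌊4096/19⌋ = 215.
Step 4: Compare |C| = 59 to 215: satisfied.
The claimed |C| lies below the Hamming bound.


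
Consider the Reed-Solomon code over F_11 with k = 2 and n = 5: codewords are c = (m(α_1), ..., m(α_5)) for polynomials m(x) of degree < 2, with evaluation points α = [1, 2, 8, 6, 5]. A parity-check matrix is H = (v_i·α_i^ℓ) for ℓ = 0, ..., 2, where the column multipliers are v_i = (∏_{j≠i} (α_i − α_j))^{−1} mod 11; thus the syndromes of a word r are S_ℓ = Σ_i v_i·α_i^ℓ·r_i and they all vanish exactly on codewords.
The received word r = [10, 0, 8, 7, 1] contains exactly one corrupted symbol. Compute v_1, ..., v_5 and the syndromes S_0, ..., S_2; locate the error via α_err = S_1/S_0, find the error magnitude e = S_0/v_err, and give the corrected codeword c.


S = (10, 9, 7), error at position 2, error magnitude e = 6, c = [10, 5, 8, 7, 1].

Step 1: column multipliers v_i = (∏_{j≠i}(α_i − α_j))^{−1} mod 11.
  i = 1 (α = 1): (1−2)(1−8)(1−6)(1−5) = (−1)·(−7)·(−5)·(−4) = 140 ≡ 8, so v_1 = 8^{−1} = 7 (mod 11).
  i = 2 (α = 2): (2−1)(2−8)(2−6)(2−5) = 1·(−6)·(−4)·(−3) = −72 ≡ 5, so v_2 = 5^{−1} = 9 (mod 11).
  i = 3 (α = 8): (8−1)(8−2)(8−6)(8−5) = 7·6·2·3 = 252 ≡ 10, so v_3 = 10^{−1} = 10 (mod 11).
  i = 4 (α = 6): (6−1)(6−2)(6−8)(6−5) = 5·4·(−2)·1 = −40 ≡ 4, so v_4 = 4^{−1} = 3 (mod 11).
  i = 5 (α = 5): (5−1)(5−2)(5−8)(5−6) = 4·3·(−3)·(−1) = 36 ≡ 3, so v_5 = 3^{−1} = 4 (mod 11).
  v = [7, 9, 10, 3, 4].
Step 2: syndromes of r = [10, 0, 8, 7, 1] (all sums mod 11).
  S_0 = Σ v_i r_i = 7·10 + 9·0 + 10·8 + 3·7 + 4·1 = 175 ≡ 10.
  S_1 = Σ v_i α_i r_i = 7·1·10 + 9·2·0 + 10·8·8 + 3·6·7 + 4·5·1 = 856 ≡ 9.
  α_i^2 mod 11 = [1, 4, 9, 3, 3].
  S_2 = Σ v_i α_i^2 r_i = 7·1·10 + 9·4·0 + 10·9·8 + 3·3·7 + 4·3·1 = 865 ≡ 7.
  S = (10, 9, 7) ≠ 0, so r is not a codeword (an error is present).
Step 3: locate the error. For a single error e at position i, S_ℓ = v_i·e·α_i^ℓ, so α_err = S_1/S_0.
  S_0^{−1} = 10^{−1} = 10 (mod 11), so α_err = 9·10 = 90 ≡ 2 = α_2. Error position i = 2.
  Consistency check: S_2/S_1 = 7·5 = 35 ≡ 2 = α_err ✓ (single-error assumption holds).
Step 4: error magnitude e = S_0/v_2 = S_0·∏_{j≠2}(α_2 − α_j) = 10·5 = 50 ≡ 6 (mod 11).
Step 5: correct position 2: c_2 = r_2 − e = 0 − 6 ≡ 5 (mod 11). Hence c = [10, 5, 8, 7, 1].
  Check: interpolating c through the α_i gives m(x) = 4 + 6·x (degree < 2) with m(α_i) = c_i for every i, so c is indeed a codeword.


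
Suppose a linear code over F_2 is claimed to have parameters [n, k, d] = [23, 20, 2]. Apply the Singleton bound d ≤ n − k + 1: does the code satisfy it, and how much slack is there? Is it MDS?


Singleton RHS = n − k + 1 = 4, slack = 2, bound satisfied, not MDS.

Singleton bound: d ≤ n − k + 1.
Here n = 23, k = 20, so n − k + 1 = 4.
Given d = 2, check d ≤ 4: YES.
Slack = (n − k + 1) − d = 2.
The code is NOT MDS (slack = 2 > 0).
Description: the claimed parameters are [23, 20, 2]_2; such a code would be non-MDS.


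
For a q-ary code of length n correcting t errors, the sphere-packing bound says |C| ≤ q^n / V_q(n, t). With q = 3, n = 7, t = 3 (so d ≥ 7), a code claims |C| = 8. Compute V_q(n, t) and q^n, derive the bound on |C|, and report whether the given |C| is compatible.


V_q(n, t) = 379, q^n = 2187, Hamming bound = 5, |C| = 8 > bound (violated).

Step 1: Compute V_q(n, t) = Σ_{j=0}^3 C(n, j) (q−1)^j.
  j = 0: C(7,0)·(2)^0 = 1·1 = 1.
  j = 1: C(7,1)·(2)^1 = 7·2 = 14.
  j = 2: C(7,2)·(2)^2 = 21·4 = 84.
  j = 3: C(7,3)·(2)^3 = 35·8 = 280.
  V_q(n, t) = 1 + 14 + 84 + 280 = 379.
Step 2: q^n = 3^7 = 2187.
Step 3: Hamming bound ⌊q^n / V_q(n,t)⌋ = ⌊2187/379⌋ = 5.
Step 4: Compare |C| = 8 to 5: violated.
The claimed |C| lies above the Hamming bound, so no 3-ary code of length 7 with d ≥ 7 can have 8 codewords.


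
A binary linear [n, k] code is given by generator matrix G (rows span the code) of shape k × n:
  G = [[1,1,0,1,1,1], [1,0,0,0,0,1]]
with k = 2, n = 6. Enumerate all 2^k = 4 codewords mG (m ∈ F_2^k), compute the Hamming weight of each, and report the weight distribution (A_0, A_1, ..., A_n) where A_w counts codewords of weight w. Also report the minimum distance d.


Weight distribution: A_0 = 1, A_2 = 1, A_3 = 1, A_5 = 1. Minimum distance d = 2.

Enumerate all 2^2 = 4 messages m ∈ F_2^2.
For each, compute codeword c = mG in F_2^6, then tally its weight.
  m = 00 → c = 000000, weight = 0.
  m = 10 → c = 110111, weight = 5.
  m = 01 → c = 100001, weight = 2.
  m = 11 → c = 010110, weight = 3.
Tally weights:
  weight 0: 1 codewords.
  weight 2: 1 codewords.
  weight 3: 1 codewords.
  weight 5: 1 codewords.
Minimum distance d = smallest w > 0 with A_w > 0 = 2.
Sanity: Σ A_w = 4 = 2^2 = 4 ✓.


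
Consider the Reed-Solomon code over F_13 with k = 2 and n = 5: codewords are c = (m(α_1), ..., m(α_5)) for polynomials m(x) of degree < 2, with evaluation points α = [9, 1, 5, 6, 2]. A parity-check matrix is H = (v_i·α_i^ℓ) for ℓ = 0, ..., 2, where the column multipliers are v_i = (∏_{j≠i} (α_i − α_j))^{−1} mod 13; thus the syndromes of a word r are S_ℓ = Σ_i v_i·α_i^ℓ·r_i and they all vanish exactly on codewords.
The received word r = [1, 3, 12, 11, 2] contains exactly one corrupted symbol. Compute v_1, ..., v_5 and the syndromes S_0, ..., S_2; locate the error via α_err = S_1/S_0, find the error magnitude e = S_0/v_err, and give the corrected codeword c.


S = (5, 6, 2), error at position 1, error magnitude e = 6, c = [8, 3, 12, 11, 2].

Step 1: column multipliers v_i = (∏_{j≠i}(α_i − α_j))^{−1} mod 13.
  i = 1 (α = 9): (9−1)(9−5)(9−6)(9−2) = 8·4·3·7 = 672 ≡ 9, so v_1 = 9^{−1} = 3 (mod 13).
  i = 2 (α = 1): (1−9)(1−5)(1−6)(1−2) = (−8)·(−4)·(−5)·(−1) = 160 ≡ 4, so v_2 = 4^{−1} = 10 (mod 13).
  i = 3 (α = 5): (5−9)(5−1)(5−6)(5−2) = (−4)·4·(−1)·3 = 48 ≡ 9, so v_3 = 9^{−1} = 3 (mod 13).
  i = 4 (α = 6): (6−9)(6−1)(6−5)(6−2) = (−3)·5·1·4 = −60 ≡ 5, so v_4 = 5^{−1} = 8 (mod 13).
  i = 5 (α = 2): (2−9)(2−1)(2−5)(2−6) = (−7)·1·(−3)·(−4) = −84 ≡ 7, so v_5 = 7^{−1} = 2 (mod 13).
  v = [3, 10, 3, 8, 2].
Step 2: syndromes of r = [1, 3, 12, 11, 2] (all sums mod 13).
  S_0 = Σ v_i r_i = 3·1 + 10·3 + 3·12 + 8·11 + 2·2 = 161 ≡ 5.
  S_1 = Σ v_i α_i r_i = 3·9·1 + 10·1·3 + 3·5·12 + 8·6·11 + 2·2·2 = 773 ≡ 6.
  α_i^2 mod 13 = [3, 1, 12, 10, 4].
  S_2 = Σ v_i α_i^2 r_i = 3·3·1 + 10·1·3 + 3·12·12 + 8·10·11 + 2·4·2 = 1367 ≡ 2.
  S = (5, 6, 2) ≠ 0, so r is not a codeword (an error is present).
Step 3: locate the error. For a single error e at position i, S_ℓ = v_i·e·α_i^ℓ, so α_err = S_1/S_0.
  S_0^{−1} = 5^{−1} = 8 (mod 13), so α_err = 6·8 = 48 ≡ 9 = α_1. Error position i = 1.
  Consistency check: S_2/S_1 = 2·11 = 22 ≡ 9 = α_err ✓ (single-error assumption holds).
Step 4: error magnitude e = S_0/v_1 = S_0·∏_{j≠1}(α_1 − α_j) = 5·9 = 45 ≡ 6 (mod 13).
Step 5: correct position 1: c_1 = r_1 − e = 1 − 6 ≡ 8 (mod 13). Hence c = [8, 3, 12, 11, 2].
  Check: interpolating c through the α_i gives m(x) = 4 + 12·x (degree < 2) with m(α_i) = c_i for every i, so c is indeed a codeword.


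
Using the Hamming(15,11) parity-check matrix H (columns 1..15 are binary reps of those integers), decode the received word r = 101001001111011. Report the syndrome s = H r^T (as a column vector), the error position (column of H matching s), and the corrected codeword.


s = (0, 0, 0, 1)^T, error position = 1, corrected codeword c = 001001001111011

Compute s = H r^T mod 2 one row at a time:
  s_1 = 0 + 1 + 1 + 1 + 1 + 0 + 1 + 1 = 6 ≡ 0 (mod 2).
  s_2 = 0 + 0 + 1 + 0 + 1 + 0 + 1 + 1 = 4 ≡ 0 (mod 2).
  s_3 = 0 + 1 + 1 + 0 + 1 + 1 + 1 + 1 = 6 ≡ 0 (mod 2).
  s_4 = 1 + 1 + 0 + 0 + 1 + 1 + 0 + 1 = 5 ≡ 1 (mod 2).
s = (0, 0, 0, 1)^T — this equals column 1 of H (binary 0001), so error is at position 1.
Correct: flip bit 1 of r = 101001001111011 to get c = 001001001111011.


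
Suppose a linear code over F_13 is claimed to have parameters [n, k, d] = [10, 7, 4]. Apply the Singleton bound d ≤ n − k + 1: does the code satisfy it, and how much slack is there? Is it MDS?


Singleton RHS = n − k + 1 = 4, slack = 0, bound satisfied, MDS.

Singleton bound: d ≤ n − k + 1.
Here n = 10, k = 7, so n − k + 1 = 4.
Given d = 4, check d ≤ 4: YES.
Slack = (n − k + 1) − d = 0.
The code is MDS (slack = 0).
Description: the claimed parameters are [10, 7, 4]_13; such a code would be MDS (meets Singleton bound).


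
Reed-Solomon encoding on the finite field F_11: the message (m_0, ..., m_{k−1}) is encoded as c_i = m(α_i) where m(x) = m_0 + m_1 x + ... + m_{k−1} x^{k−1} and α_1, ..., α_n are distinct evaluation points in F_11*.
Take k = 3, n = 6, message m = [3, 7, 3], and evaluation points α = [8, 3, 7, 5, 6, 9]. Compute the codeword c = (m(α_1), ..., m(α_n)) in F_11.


c = [9, 7, 1, 3, 10, 1]

Message polynomial: m(x) = 3 + 7·x + 3·x^2 (mod 11).
For each evaluation point α_i, compute m(α_i) mod 11:
  α_1 = 8: Horner steps 3 → 9 → 9, so m(8) = 9.
  α_2 = 3: Horner steps 3 → 5 → 7, so m(3) = 7.
  α_3 = 7: Horner steps 3 → 6 → 1, so m(7) = 1.
  α_4 = 5: Horner steps 3 → 0 → 3, so m(5) = 3.
  α_5 = 6: Horner steps 3 → 3 → 10, so m(6) = 10.
  α_6 = 9: Horner steps 3 → 1 → 1, so m(9) = 1.
Codeword c = [9, 7, 1, 3, 10, 1] ∈ F_11^6.


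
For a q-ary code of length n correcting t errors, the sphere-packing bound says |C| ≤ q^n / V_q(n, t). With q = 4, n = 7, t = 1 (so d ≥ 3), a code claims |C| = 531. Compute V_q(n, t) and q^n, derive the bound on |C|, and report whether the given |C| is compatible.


V_q(n, t) = 22, q^n = 16384, Hamming bound = 744, |C| = 531 ≤ bound (satisfied).

Step 1: Compute V_q(n, t) = Σ_{j=0}^1 C(n, j) (q−1)^j.
  j = 0: C(7,0)·(3)^0 = 1·1 = 1.
  j = 1: C(7,1)·(3)^1 = 7·3 = 21.
  V_q(n, t) = 1 + 21 = 22.
Step 2: q^n = 4^7 = 16384.
Step 3: Hamming bound ⌊q^n / V_q(n,t)⌋ = ⌊16384/22⌋ = 744.
Step 4: Compare |C| = 531 to 744: satisfied.
The claimed |C| lies below the Hamming bound.


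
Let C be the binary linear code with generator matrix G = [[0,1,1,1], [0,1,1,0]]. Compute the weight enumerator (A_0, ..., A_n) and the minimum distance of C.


Weight distribution: A_0 = 1, A_1 = 1, A_2 = 1, A_3 = 1. Minimum distance d = 1.

Enumerate all 2^2 = 4 messages m ∈ F_2^2.
For each, compute codeword c = mG in F_2^4, then tally its weight.
  m = 00 → c = 0000, weight = 0.
  m = 10 → c = 0111, weight = 3.
  m = 01 → c = 0110, weight = 2.
  m = 11 → c = 0001, weight = 1.
Tally weights:
  weight 0: 1 codewords.
  weight 1: 1 codewords.
  weight 2: 1 codewords.
  weight 3: 1 codewords.
Minimum distance d = smallest w > 0 with A_w > 0 = 1.
Sanity: Σ A_w = 4 = 2^2 = 4 ✓.


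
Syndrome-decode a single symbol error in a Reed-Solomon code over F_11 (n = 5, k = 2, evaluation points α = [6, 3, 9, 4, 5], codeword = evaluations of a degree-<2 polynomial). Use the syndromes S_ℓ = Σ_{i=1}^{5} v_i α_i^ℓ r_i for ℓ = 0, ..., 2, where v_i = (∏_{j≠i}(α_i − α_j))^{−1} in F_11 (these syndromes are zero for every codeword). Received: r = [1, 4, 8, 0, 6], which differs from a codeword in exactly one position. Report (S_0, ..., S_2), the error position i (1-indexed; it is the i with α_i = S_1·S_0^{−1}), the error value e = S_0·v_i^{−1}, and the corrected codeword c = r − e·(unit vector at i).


S = (7, 10, 8), error at position 2, error magnitude e = 10, c = [1, 5, 8, 0, 6].

Step 1: column multipliers v_i = (∏_{j≠i}(α_i − α_j))^{−1} mod 11.
  i = 1 (α = 6): (6−3)(6−9)(6−4)(6−5) = 3·(−3)·2·1 = −18 ≡ 4, so v_1 = 4^{−1} = 3 (mod 11).
  i = 2 (α = 3): (3−6)(3−9)(3−4)(3−5) = (−3)·(−6)·(−1)·(−2) = 36 ≡ 3, so v_2 = 3^{−1} = 4 (mod 11).
  i = 3 (α = 9): (9−6)(9−3)(9−4)(9−5) = 3·6·5·4 = 360 ≡ 8, so v_3 = 8^{−1} = 7 (mod 11).
  i = 4 (α = 4): (4−6)(4−3)(4−9)(4−5) = (−2)·1·(−5)·(−1) = −10 ≡ 1, so v_4 = 1^{−1} = 1 (mod 11).
  i = 5 (α = 5): (5−6)(5−3)(5−9)(5−4) = (−1)·2·(−4)·1 = 8 ≡ 8, so v_5 = 8^{−1} = 7 (mod 11).
  v = [3, 4, 7, 1, 7].
Step 2: syndromes of r = [1, 4, 8, 0, 6] (all sums mod 11).
  S_0 = Σ v_i r_i = 3·1 + 4·4 + 7·8 + 1·0 + 7·6 = 117 ≡ 7.
  S_1 = Σ v_i α_i r_i = 3·6·1 + 4·3·4 + 7·9·8 + 1·4·0 + 7·5·6 = 780 ≡ 10.
  α_i^2 mod 11 = [3, 9, 4, 5, 3].
  S_2 = Σ v_i α_i^2 r_i = 3·3·1 + 4·9·4 + 7·4·8 + 1·5·0 + 7·3·6 = 503 ≡ 8.
  S = (7, 10, 8) ≠ 0, so r is not a codeword (an error is present).
Step 3: locate the error. For a single error e at position i, S_ℓ = v_i·e·α_i^ℓ, so α_err = S_1/S_0.
  S_0^{−1} = 7^{−1} = 8 (mod 11), so α_err = 10·8 = 80 ≡ 3 = α_2. Error position i = 2.
  Consistency check: S_2/S_1 = 8·10 = 80 ≡ 3 = α_err ✓ (single-error assumption holds).
Step 4: error magnitude e = S_0/v_2 = S_0·∏_{j≠2}(α_2 − α_j) = 7·3 = 21 ≡ 10 (mod 11).
Step 5: correct position 2: c_2 = r_2 − e = 4 − 10 ≡ 5 (mod 11). Hence c = [1, 5, 8, 0, 6].
  Check: interpolating c through the α_i gives m(x) = 9 + 6·x (degree < 2) with m(α_i) = c_i for every i, so c is indeed a codeword.


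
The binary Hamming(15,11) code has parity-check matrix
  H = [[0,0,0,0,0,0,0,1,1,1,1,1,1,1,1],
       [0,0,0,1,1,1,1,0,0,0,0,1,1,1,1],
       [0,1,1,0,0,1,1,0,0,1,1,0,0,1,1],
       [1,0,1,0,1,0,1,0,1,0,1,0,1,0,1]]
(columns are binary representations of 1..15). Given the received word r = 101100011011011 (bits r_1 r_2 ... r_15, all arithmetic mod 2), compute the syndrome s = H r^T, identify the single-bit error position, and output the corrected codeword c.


s = (0, 0, 0, 1)^T, error position = 1, corrected codeword c = 001100011011011

Compute s = H r^T mod 2 one row at a time:
  s_1 = 1 + 1 + 0 + 1 + 1 + 0 + 1 + 1 = 6 ≡ 0 (mod 2).
  s_2 = 1 + 0 + 0 + 0 + 1 + 0 + 1 + 1 = 4 ≡ 0 (mod 2).
  s_3 = 0 + 1 + 0 + 0 + 0 + 1 + 1 + 1 = 4 ≡ 0 (mod 2).
  s_4 = 1 + 1 + 0 + 0 + 1 + 1 + 0 + 1 = 5 ≡ 1 (mod 2).
s = (0, 0, 0, 1)^T — this equals column 1 of H (binary 0001), so error is at position 1.
Correct: flip bit 1 of r = 101100011011011 to get c = 001100011011011.


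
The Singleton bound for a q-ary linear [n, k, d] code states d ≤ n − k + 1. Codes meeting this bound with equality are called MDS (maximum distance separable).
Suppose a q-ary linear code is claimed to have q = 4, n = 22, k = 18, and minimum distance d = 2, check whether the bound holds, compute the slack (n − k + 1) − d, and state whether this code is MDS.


Singleton RHS = n − k + 1 = 5, slack = 3, bound satisfied, not MDS.

Singleton bound: d ≤ n − k + 1.
Here n = 22, k = 18, so n − k + 1 = 5.
Given d = 2, check d ≤ 5: YES.
Slack = (n − k + 1) − d = 3.
The code is NOT MDS (slack = 3 > 0).
Description: the claimed parameters are [22, 18, 2]_4; such a code would be non-MDS.
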